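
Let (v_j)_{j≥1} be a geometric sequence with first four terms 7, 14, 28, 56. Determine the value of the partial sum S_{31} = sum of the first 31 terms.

15032385529

Common ratio r = 2.
v_j = 7·2^(j-1).
S = 7·(2^31 - 1)/(2 - 1) = 7·(2147483648 - 1)/(1) = 15032385529.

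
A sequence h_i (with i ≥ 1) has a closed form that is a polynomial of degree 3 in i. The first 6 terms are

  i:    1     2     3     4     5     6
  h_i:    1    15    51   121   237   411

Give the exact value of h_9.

1401

1st diffs: 14, 36, 70, 116, 174.
2nd diffs: 22, 34, 46, 58.
3rd diffs: 12, 12, 12 (constant).
Newton forward-difference form: h_i = 1 + 14·C(i-1,1) + 22·C(i-1,2) + 12·C(i-1,3).
At i = 9: i-1 = 8, so h_9 = 1 + 112 + 616 + 672 = 1401.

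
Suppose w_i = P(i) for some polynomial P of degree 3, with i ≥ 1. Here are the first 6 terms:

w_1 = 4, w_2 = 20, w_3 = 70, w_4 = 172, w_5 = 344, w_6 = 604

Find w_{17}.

14420

1st diffs: 16, 50, 102, 172, 260.
2nd diffs: 34, 52, 70, 88.
3rd diffs: 18, 18, 18 (constant).
So w_i = 3i^3 - i^2 - 2i + 4.
Evaluating at i = 17 gives w_{17} = 14420.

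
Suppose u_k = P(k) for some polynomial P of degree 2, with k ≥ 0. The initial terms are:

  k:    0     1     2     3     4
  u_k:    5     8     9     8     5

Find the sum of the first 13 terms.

1st diffs: 3, 1, -1, -3.
2nd diffs: -2, -2, -2 (constant).
Newton forward-difference form: u_k = 5 + 3·C(k,1) + (-2)·C(k,2).
Continuing: …, 0, -7, -16, -27, …, u_{12} = -91.
Summing k = 0..12 (13 terms) gives -273.

-273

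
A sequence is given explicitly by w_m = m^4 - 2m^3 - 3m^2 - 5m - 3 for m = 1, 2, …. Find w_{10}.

w_{10} = 1·10^4 - 2·10^3 - 3·10^2 - 5·10 - 3 = 7647.

7647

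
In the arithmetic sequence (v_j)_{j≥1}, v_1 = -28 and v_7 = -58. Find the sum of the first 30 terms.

-3015

Common difference d = (-58 - (-28)) / (7 - 1) = -5.
v_j = -28 + (j - 1)·(-5).
v_{30} = -173; S = 30·(-28 + (-173))/2 = -3015.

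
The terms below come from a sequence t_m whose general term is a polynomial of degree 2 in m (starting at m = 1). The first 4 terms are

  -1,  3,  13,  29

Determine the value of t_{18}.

1st diffs: 4, 10, 16.
2nd diffs: 6, 6 (constant).
Newton forward-difference form: t_m = -1 + 4·C(m-1,1) + 6·C(m-1,2).
At m = 18: m-1 = 17, so t_{18} = -1 + 68 + 816 = 883.

883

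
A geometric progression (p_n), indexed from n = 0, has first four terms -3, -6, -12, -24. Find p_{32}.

-12884901888

Common ratio r = 2.
p_n = (-3)·2^(n-0).
p_{32} = (-3)·2^32 = -12884901888.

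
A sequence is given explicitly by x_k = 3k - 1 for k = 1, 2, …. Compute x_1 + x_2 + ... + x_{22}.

Over k = 1..22: Σk = 253.
Total = (3)·253 + (-1)·22 = 737.

737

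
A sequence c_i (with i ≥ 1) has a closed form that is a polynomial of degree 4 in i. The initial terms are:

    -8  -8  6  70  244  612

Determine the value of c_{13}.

1st diffs: 0, 14, 64, 174, 368.
2nd diffs: 14, 50, 110, 194.
3rd diffs: 36, 60, 84.
4th diffs: 24, 24 (constant).
So c_i = i^4 - 4i^3 + 6i^2 - 5i - 6.
Evaluating at i = 13 gives c_{13} = 20716.

20716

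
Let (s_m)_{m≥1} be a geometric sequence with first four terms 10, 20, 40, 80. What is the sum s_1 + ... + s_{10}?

10230

Common ratio r = 2.
s_m = 10·2^(m-1).
S = 10·(2^10 - 1)/(2 - 1) = 10·(1024 - 1)/(1) = 10230.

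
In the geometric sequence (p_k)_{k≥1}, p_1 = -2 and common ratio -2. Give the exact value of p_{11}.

p_k = (-2)·(-2)^(k-1).
p_{11} = (-2)·(-2)^10 = -2048.

-2048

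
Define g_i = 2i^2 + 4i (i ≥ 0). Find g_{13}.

g_{13} = 2·13^2 + 4·13 = 390.

390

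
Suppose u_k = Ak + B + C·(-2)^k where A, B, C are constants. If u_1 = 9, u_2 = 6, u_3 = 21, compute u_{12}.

-4056

The three given values yield: A + B - 2C = 9; 2A + B + 4C = 6; 3A + B - 8C = 21.
Subtracting the first from the second: A + 6C = -3.
Subtracting the second from the third: A - 12C = 15.
Solving: C = -1, A = 3, then B = 4.
So u_k = 3·k + 4 + (-1)·(-2)^k; at k=12 this is -4056.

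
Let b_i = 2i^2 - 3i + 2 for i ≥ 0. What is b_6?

b_6 = 2·6^2 - 3·6 + 2 = 56.

56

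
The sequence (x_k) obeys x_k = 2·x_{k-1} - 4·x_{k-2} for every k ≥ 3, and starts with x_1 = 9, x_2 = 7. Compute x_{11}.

Iterate the recurrence:
x_3 = -22, x_4 = -72, x_5 = -56, x_6 = 176, x_7 = 576, x_8 = 448, x_9 = -1408, x_{10} = -4608, x_{11} = -3584.

-3584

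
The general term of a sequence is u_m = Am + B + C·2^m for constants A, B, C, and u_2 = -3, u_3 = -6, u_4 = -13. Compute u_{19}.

The three given values yield: 2A + B + 4C = -3; 3A + B + 8C = -6; 4A + B + 16C = -13.
Subtracting the first from the second: A + 4C = -3.
Subtracting the second from the third: A + 8C = -7.
Solving: C = -1, A = 1, then B = -1.
Therefore u_{19} = 19 + (-1) + (-1)·524288 = -524270.

-524270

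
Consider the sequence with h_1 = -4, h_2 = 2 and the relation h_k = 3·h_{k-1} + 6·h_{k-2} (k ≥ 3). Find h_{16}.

Step forward from the initial values:
h_3 = -18  h_4 = -42  h_5 = -234  …  h_{13} = -29645514  h_{14} = -129617658  h_{15} = -566726058  h_{16} = -2477884122.

-2477884122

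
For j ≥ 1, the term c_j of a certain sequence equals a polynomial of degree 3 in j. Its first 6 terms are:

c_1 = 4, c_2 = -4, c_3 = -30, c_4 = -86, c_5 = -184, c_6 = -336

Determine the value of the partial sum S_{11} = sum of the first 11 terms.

1st diffs: -8, -26, -56, -98, -152.
2nd diffs: -18, -30, -42, -54.
3rd diffs: -12, -12, -12 (constant).
Newton forward-difference form: c_j = 4 + (-8)·C(j-1,1) + (-18)·C(j-1,2) + (-12)·C(j-1,3).
Continuing: …, -554, -850, -1236, -1724, …, c_{11} = -2326.
Summing j = 1..11 (11 terms) gives -7326.

-7326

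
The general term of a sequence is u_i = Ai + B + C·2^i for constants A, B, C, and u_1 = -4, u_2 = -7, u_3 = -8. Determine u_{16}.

The three given values yield: A + B + 2C = -4; 2A + B + 4C = -7; 3A + B + 8C = -8.
Subtracting the first from the second: A + 2C = -3.
Subtracting the second from the third: A + 4C = -1.
Solving: C = 1, A = -5, then B = -1.
So u_i = -5·i + (-1) + 1·2^i; at i=16 this is 65455.

65455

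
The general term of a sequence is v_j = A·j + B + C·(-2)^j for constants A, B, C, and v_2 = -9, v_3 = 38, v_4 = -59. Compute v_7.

Plug in j = 2, 3, 4: 2A + B + 4C = -9; 3A + B - 8C = 38; 4A + B + 16C = -59.
Subtracting the first from the second: A - 12C = 47.
Subtracting the second from the third: A + 24C = -97.
Solving: C = -4, A = -1, then B = 9.
Hence v_7 = -1·7 + 9 + (-4)·(-128) = 514.

514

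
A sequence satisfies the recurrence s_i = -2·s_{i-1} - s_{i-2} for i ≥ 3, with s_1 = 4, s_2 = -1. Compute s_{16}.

Compute successive terms:
s_3 = -2, s_4 = 5, s_5 = -8, …, s_{13} = -32, s_{14} = 35, s_{15} = -38, s_{16} = 41.
(Characteristic roots are -1 and -1.)

41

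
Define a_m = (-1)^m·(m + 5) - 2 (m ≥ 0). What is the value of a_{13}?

(-1)^13 = -1; m + 5 at m=13 is 18; so a_{13} = -20.

-20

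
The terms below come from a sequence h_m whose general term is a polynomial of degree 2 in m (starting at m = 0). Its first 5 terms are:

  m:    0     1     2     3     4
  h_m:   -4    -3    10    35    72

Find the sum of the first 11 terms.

1st diffs: 1, 13, 25, 37.
2nd diffs: 12, 12, 12 (constant).
Newton forward-difference form: h_m = -4 + 1·C(m,1) + 12·C(m,2).
Continuing: …, 121, 182, 255, 340, …, h_{10} = 546.
Summing m = 0..10 (11 terms) gives 1991.

1991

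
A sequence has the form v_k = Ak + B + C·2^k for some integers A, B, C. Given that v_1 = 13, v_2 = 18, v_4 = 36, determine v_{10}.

1062

Plug in k = 1, 2, 4: A + B + 2C = 13; 2A + B + 4C = 18; 4A + B + 16C = 36.
Subtracting the first from the second: A + 2C = 5.
Subtracting the second from the third: 2A + 12C = 18.
Solving: C = 1, A = 3, then B = 8.
So v_k = 3·k + 8 + 1·2^k; at k=10 this is 1062.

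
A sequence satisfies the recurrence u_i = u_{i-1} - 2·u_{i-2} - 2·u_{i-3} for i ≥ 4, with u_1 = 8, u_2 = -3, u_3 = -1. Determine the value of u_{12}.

u_4 = -11; u_5 = -3; u_6 = 21; u_7 = 49; u_8 = 13; u_9 = -127; u_{10} = -251; u_{11} = -23; u_{12} = 733.

733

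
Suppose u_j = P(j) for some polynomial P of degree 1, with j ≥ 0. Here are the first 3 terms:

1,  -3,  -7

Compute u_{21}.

1st diffs: -4, -4 (constant).
So u_j = -4j + 1.
Evaluating at j = 21 gives u_{21} = -83.

-83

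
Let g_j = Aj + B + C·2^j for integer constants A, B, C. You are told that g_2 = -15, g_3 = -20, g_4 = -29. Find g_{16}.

-65561

Plug in j = 2, 3, 4: 2A + B + 4C = -15; 3A + B + 8C = -20; 4A + B + 16C = -29.
Subtracting the first from the second: A + 4C = -5.
Subtracting the second from the third: A + 8C = -9.
Solving: C = -1, A = -1, then B = -9.
So g_j = -1·j + (-9) + (-1)·2^j; at j=16 this is -65561.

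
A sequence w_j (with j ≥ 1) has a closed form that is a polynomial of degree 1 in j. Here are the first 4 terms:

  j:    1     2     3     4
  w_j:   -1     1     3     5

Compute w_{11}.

19

1st diffs: 2, 2, 2 (constant).
So w_j = 2j - 3.
Evaluating at j = 11 gives w_{11} = 19.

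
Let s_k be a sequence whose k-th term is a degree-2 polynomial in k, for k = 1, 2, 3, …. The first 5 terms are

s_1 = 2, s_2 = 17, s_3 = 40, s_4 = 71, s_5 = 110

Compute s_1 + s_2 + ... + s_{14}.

1st diffs: 15, 23, 31, 39.
2nd diffs: 8, 8, 8 (constant).
So s_k = 4k^2 + 3k - 5.
Continuing: …, 157, 212, 275, 346, …, s_{14} = 821.
Summing k = 1..14 (14 terms) gives 4305.

4305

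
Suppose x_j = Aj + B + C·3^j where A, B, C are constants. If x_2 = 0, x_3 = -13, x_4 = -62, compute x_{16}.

-43046642

Plug in j = 2, 3, 4: 2A + B + 9C = 0; 3A + B + 27C = -13; 4A + B + 81C = -62.
Subtracting the first from the second: A + 18C = -13.
Subtracting the second from the third: A + 54C = -49.
Solving: C = -1, A = 5, then B = -1.
Therefore x_{16} = 80 + (-1) + (-1)·43046721 = -43046642.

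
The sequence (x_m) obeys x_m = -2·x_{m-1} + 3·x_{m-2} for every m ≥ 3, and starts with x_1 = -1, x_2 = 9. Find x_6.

Step forward from the initial values:
x_3 = -21  x_4 = 69  x_5 = -201  x_6 = 609.
(Characteristic roots are 1 and -3.)

609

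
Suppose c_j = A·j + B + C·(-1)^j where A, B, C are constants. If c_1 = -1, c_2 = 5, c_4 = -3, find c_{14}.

Write the equations: A + B - C = -1; 2A + B + C = 5; 4A + B + C = -3.
Subtracting the first from the second: A + 2C = 6.
Subtracting the second from the third: 2A = -8.
Solving: C = 5, A = -4, then B = 8.
So c_j = -4·j + 8 + 5·(-1)^j; at j=14 this is -43.

-43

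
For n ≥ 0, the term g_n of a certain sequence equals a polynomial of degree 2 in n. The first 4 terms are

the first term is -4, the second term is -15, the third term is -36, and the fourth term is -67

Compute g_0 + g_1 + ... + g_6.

1st diffs: -11, -21, -31.
2nd diffs: -10, -10 (constant).
So g_n = -5n^2 - 6n - 4.
Continuing: -108, -159, -220.
Summing n = 0..6 (7 terms) gives -609.

-609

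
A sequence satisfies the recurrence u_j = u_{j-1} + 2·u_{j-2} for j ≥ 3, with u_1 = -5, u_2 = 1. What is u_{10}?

Compute successive terms:
u_3 = -9, u_4 = -7, u_5 = -25, u_6 = -39, u_7 = -89, u_8 = -167, u_9 = -345, u_{10} = -679.
(Characteristic roots are 2 and -1.)

-679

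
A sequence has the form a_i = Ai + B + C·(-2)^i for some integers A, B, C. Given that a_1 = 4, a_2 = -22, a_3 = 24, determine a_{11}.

The three given values yield: A + B - 2C = 4; 2A + B + 4C = -22; 3A + B - 8C = 24.
Subtracting the first from the second: A + 6C = -26.
Subtracting the second from the third: A - 12C = 46.
Solving: C = -4, A = -2, then B = -2.
Hence a_{11} = -2·11 + (-2) + (-4)·(-2048) = 8168.

8168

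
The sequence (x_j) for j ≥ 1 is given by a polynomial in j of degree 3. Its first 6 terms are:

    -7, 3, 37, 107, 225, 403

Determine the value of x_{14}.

1st diffs: 10, 34, 70, 118, 178.
2nd diffs: 24, 36, 48, 60.
3rd diffs: 12, 12, 12 (constant).
So x_j = 2j^3 - 4j - 5.
Evaluating at j = 14 gives x_{14} = 5427.

5427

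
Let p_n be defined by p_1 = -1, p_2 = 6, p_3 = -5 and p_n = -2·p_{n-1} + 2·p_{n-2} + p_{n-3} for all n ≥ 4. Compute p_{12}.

40761

Applying the relation repeatedly:
p_4 = 21;  p_5 = -46;  p_6 = 129;  p_7 = -329;  p_8 = 870;  p_9 = -2269;  p_{10} = 5949;  p_{11} = -15566;  p_{12} = 40761.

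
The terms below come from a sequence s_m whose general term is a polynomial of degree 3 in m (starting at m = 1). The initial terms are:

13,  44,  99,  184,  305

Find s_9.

1st diffs: 31, 55, 85, 121.
2nd diffs: 24, 30, 36.
3rd diffs: 6, 6 (constant).
So s_m = m^3 + 6m^2 + 6m.
Evaluating at m = 9 gives s_9 = 1269.

1269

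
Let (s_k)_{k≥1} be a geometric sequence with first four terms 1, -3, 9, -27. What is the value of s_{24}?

-94143178827

Common ratio r = -3.
s_k = 1·(-3)^(k-1).
s_{24} = 1·(-3)^23 = -94143178827.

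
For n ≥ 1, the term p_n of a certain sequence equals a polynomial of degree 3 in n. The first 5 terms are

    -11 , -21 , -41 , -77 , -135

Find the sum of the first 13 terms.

1st diffs: -10, -20, -36, -58.
2nd diffs: -10, -16, -22.
3rd diffs: -6, -6 (constant).
Newton forward-difference form: p_n = -11 + (-10)·C(n-1,1) + (-10)·C(n-1,2) + (-6)·C(n-1,3).
Continuing: …, -221, -341, -501, -707, …, p_{13} = -2111.
Summing n = 1..13 (13 terms) gives -8073.

-8073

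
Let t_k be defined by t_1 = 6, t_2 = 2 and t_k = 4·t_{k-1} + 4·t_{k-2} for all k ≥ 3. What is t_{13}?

197861376

Compute successive terms:
t_3 = 32, t_4 = 136, t_5 = 672, …, t_{10} = 1757696, t_{11} = 8486912, t_{12} = 40978432, t_{13} = 197861376.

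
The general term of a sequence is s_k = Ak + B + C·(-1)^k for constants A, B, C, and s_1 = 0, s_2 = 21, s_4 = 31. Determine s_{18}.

Write the equations: A + B - C = 0; 2A + B + C = 21; 4A + B + C = 31.
Subtracting the first from the second: A + 2C = 21.
Subtracting the second from the third: 2A = 10.
Solving: C = 8, A = 5, then B = 3.
So s_k = 5·k + 3 + 8·(-1)^k; at k=18 this is 101.

101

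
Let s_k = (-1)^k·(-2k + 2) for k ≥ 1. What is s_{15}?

28

(-1)^15 = -1; -2k + 2 at k=15 is -28; so s_{15} = 28.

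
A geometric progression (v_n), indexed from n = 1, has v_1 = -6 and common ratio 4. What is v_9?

-393216

v_n = (-6)·4^(n-1).
v_9 = (-6)·4^8 = -393216.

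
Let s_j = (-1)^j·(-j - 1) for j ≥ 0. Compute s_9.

(-1)^9 = -1; -j - 1 at j=9 is -10; so s_9 = 10.

10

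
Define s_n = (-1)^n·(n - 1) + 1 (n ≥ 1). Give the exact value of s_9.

(-1)^9 = -1; n - 1 at n=9 is 8; so s_9 = -7.

-7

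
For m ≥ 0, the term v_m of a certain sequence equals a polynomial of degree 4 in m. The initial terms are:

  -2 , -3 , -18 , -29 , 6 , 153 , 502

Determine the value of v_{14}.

1st diffs: -1, -15, -11, 35, 147, 349.
2nd diffs: -14, 4, 46, 112, 202.
3rd diffs: 18, 42, 66, 90.
4th diffs: 24, 24, 24 (constant).
Newton forward-difference form: v_m = -2 + (-1)·C(m,1) + (-14)·C(m,2) + 18·C(m,3) + 24·C(m,4).
At m = 14: m = 14, so v_{14} = -2 - 14 - 1274 + 6552 + 24024 = 29286.

29286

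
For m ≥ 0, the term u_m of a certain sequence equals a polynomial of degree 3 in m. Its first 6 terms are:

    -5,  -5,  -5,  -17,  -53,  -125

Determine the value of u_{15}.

-5465

1st diffs: 0, 0, -12, -36, -72.
2nd diffs: 0, -12, -24, -36.
3rd diffs: -12, -12, -12 (constant).
Newton forward-difference form: u_m = -5 + (-12)·C(m,3).
At m = 15: m = 15, so u_{15} = -5 - 5460 = -5465.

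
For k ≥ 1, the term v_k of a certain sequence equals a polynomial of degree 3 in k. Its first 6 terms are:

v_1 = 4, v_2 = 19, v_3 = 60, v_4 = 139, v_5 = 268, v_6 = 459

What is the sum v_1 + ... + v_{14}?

22897

1st diffs: 15, 41, 79, 129, 191.
2nd diffs: 26, 38, 50, 62.
3rd diffs: 12, 12, 12 (constant).
So v_k = 2k^3 + k^2 - 2k + 3.
Continuing: …, 724, 1075, 1524, 2083, …, v_{14} = 5659.
Summing k = 1..14 (14 terms) gives 22897.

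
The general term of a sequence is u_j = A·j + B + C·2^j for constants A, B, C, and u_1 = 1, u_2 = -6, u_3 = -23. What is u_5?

Write the equations: A + B + 2C = 1; 2A + B + 4C = -6; 3A + B + 8C = -23.
Subtracting the first from the second: A + 2C = -7.
Subtracting the second from the third: A + 4C = -17.
Solving: C = -5, A = 3, then B = 8.
So u_j = 3·j + 8 + (-5)·2^j; at j=5 this is -137.

-137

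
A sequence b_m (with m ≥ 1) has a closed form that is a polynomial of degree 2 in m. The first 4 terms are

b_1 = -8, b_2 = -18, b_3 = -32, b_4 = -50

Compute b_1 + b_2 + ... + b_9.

-768

1st diffs: -10, -14, -18.
2nd diffs: -4, -4 (constant).
Newton forward-difference form: b_m = -8 + (-10)·C(m-1,1) + (-4)·C(m-1,2).
Continuing: …, -72, -98, -128, -162, …, b_9 = -200.
Summing m = 1..9 (9 terms) gives -768.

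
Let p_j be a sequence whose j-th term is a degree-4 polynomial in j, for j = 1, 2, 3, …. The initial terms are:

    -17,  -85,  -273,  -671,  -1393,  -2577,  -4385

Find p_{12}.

1st diffs: -68, -188, -398, -722, -1184, -1808.
2nd diffs: -120, -210, -324, -462, -624.
3rd diffs: -90, -114, -138, -162.
4th diffs: -24, -24, -24 (constant).
So p_j = -j^4 - 5j^3 - 5j^2 - 3j - 3.
Evaluating at j = 12 gives p_{12} = -30135.

-30135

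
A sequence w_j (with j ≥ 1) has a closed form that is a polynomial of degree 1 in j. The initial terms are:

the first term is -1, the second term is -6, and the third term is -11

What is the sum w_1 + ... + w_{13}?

-403

1st diffs: -5, -5 (constant).
So w_j = -5j + 4.
Continuing: …, -16, -21, -26, -31, …, w_{13} = -61.
Summing j = 1..13 (13 terms) gives -403.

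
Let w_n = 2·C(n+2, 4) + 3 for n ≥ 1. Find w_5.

73

C(7, 4) = 35, so w_5 = 73.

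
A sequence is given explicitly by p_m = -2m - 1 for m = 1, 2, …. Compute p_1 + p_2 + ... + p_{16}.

Over m = 1..16: Σm = 136.
Total = (-2)·136 + (-1)·16 = -288.

-288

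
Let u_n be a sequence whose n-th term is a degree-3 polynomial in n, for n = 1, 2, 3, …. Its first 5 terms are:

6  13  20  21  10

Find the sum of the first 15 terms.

-7365

1st diffs: 7, 7, 1, -11.
2nd diffs: 0, -6, -12.
3rd diffs: -6, -6 (constant).
Newton forward-difference form: u_n = 6 + 7·C(n-1,1) + (-6)·C(n-1,3).
Continuing: …, -19, -72, -155, -274, …, u_{15} = -2080.
Summing n = 1..15 (15 terms) gives -7365.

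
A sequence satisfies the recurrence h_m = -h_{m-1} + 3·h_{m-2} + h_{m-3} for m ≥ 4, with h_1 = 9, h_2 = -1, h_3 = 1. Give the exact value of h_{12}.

1517

Step forward from the initial values:
h_4 = 5, h_5 = -3, h_6 = 19, h_7 = -23, h_8 = 77, h_9 = -127, h_{10} = 335, h_{11} = -639, h_{12} = 1517.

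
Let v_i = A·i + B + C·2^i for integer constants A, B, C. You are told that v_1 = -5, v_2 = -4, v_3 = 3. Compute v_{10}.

Plug in i = 1, 2, 3: A + B + 2C = -5; 2A + B + 4C = -4; 3A + B + 8C = 3.
Subtracting the first from the second: A + 2C = 1.
Subtracting the second from the third: A + 4C = 7.
Solving: C = 3, A = -5, then B = -6.
Therefore v_{10} = -50 + (-6) + 3·1024 = 3016.

3016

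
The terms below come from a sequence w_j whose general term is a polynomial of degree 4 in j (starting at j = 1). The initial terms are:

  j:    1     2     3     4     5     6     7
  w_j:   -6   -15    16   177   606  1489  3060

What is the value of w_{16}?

110529

1st diffs: -9, 31, 161, 429, 883, 1571.
2nd diffs: 40, 130, 268, 454, 688.
3rd diffs: 90, 138, 186, 234.
4th diffs: 48, 48, 48 (constant).
Newton forward-difference form: w_j = -6 + (-9)·C(j-1,1) + 40·C(j-1,2) + 90·C(j-1,3) + 48·C(j-1,4).
At j = 16: j-1 = 15, so w_{16} = -6 - 135 + 4200 + 40950 + 65520 = 110529.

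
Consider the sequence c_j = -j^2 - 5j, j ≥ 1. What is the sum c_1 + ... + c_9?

Over j = 1..9: Σj = 45, Σj² = 285.
Total = (-1)·285 + (-5)·45 = -510.

-510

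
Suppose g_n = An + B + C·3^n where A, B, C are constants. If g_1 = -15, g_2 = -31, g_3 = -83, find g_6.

The three given values yield: A + B + 3C = -15; 2A + B + 9C = -31; 3A + B + 27C = -83.
Subtracting the first from the second: A + 6C = -16.
Subtracting the second from the third: A + 18C = -52.
Solving: C = -3, A = 2, then B = -8.
So g_n = 2·n + (-8) + (-3)·3^n; at n=6 this is -2183.

-2183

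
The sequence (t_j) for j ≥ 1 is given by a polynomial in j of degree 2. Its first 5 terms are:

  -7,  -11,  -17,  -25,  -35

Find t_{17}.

1st diffs: -4, -6, -8, -10.
2nd diffs: -2, -2, -2 (constant).
Newton forward-difference form: t_j = -7 + (-4)·C(j-1,1) + (-2)·C(j-1,2).
At j = 17: j-1 = 16, so t_{17} = -7 - 64 - 240 = -311.

-311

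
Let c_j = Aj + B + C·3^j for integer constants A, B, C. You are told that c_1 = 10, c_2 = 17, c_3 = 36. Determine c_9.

Plug in j = 1, 2, 3: A + B + 3C = 10; 2A + B + 9C = 17; 3A + B + 27C = 36.
Subtracting the first from the second: A + 6C = 7.
Subtracting the second from the third: A + 18C = 19.
Solving: C = 1, A = 1, then B = 6.
So c_j = 1·j + 6 + 1·3^j; at j=9 this is 19698.

19698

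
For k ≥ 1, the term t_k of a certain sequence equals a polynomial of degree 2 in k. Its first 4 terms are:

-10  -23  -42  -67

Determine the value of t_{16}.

1st diffs: -13, -19, -25.
2nd diffs: -6, -6 (constant).
So t_k = -3k^2 - 4k - 3.
Evaluating at k = 16 gives t_{16} = -835.

-835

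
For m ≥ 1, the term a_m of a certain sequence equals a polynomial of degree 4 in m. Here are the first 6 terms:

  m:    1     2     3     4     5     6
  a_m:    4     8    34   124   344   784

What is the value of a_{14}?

30944

1st diffs: 4, 26, 90, 220, 440.
2nd diffs: 22, 64, 130, 220.
3rd diffs: 42, 66, 90.
4th diffs: 24, 24 (constant).
Newton forward-difference form: a_m = 4 + 4·C(m-1,1) + 22·C(m-1,2) + 42·C(m-1,3) + 24·C(m-1,4).
At m = 14: m-1 = 13, so a_{14} = 4 + 52 + 1716 + 12012 + 17160 = 30944.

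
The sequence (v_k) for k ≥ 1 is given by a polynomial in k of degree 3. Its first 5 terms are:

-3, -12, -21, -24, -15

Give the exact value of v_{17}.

1st diffs: -9, -9, -3, 9.
2nd diffs: 0, 6, 12.
3rd diffs: 6, 6 (constant).
Newton forward-difference form: v_k = -3 + (-9)·C(k-1,1) + 6·C(k-1,3).
At k = 17: k-1 = 16, so v_{17} = -3 - 144 + 3360 = 3213.

3213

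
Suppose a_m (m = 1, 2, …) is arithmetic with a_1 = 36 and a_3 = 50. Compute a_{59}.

Common difference d = (50 - 36) / (3 - 1) = 7.
a_m = 36 + (m - 1)·7.
a_{59} = 36 + 58·7 = 442.

442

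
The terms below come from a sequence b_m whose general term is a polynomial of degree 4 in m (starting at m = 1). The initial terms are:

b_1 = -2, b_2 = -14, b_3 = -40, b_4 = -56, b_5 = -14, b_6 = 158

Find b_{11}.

1st diffs: -12, -26, -16, 42, 172.
2nd diffs: -14, 10, 58, 130.
3rd diffs: 24, 48, 72.
4th diffs: 24, 24 (constant).
Newton forward-difference form: b_m = -2 + (-12)·C(m-1,1) + (-14)·C(m-1,2) + 24·C(m-1,3) + 24·C(m-1,4).
At m = 11: m-1 = 10, so b_{11} = -2 - 120 - 630 + 2880 + 5040 = 7168.

7168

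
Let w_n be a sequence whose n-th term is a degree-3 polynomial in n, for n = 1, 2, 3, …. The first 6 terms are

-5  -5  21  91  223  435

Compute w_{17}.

1st diffs: 0, 26, 70, 132, 212.
2nd diffs: 26, 44, 62, 80.
3rd diffs: 18, 18, 18 (constant).
So w_n = 3n^3 - 5n^2 - 6n + 3.
Evaluating at n = 17 gives w_{17} = 13195.

13195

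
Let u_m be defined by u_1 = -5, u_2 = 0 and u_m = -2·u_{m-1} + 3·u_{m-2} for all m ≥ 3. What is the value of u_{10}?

Compute successive terms:
u_3 = -15  u_4 = 30  u_5 = -105  u_6 = 300  u_7 = -915  u_8 = 2730  u_9 = -8205  u_{10} = 24600.
(Characteristic roots are 1 and -3.)

24600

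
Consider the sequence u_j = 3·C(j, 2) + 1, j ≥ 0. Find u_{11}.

166

C(11, 2) = 55, so u_{11} = 166.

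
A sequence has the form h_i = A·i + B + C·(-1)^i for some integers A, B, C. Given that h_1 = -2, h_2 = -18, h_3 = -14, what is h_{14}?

Write the equations: A + B - C = -2; 2A + B + C = -18; 3A + B - C = -14.
Subtracting the first from the second: A + 2C = -16.
Subtracting the second from the third: A - 2C = 4.
Solving: C = -5, A = -6, then B = -1.
So h_i = -6·i + (-1) + (-5)·(-1)^i; at i=14 this is -90.

-90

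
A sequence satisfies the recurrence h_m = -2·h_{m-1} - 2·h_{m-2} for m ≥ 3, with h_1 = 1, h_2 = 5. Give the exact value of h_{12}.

Applying the relation repeatedly:
h_3 = -12;  h_4 = 14;  h_5 = -4;  h_6 = -20;  h_7 = 48;  h_8 = -56;  h_9 = 16;  h_{10} = 80;  h_{11} = -192;  h_{12} = 224.

224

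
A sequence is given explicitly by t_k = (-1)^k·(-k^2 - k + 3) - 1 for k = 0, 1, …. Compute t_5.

26

(-1)^5 = -1; -k^2 - k + 3 at k=5 is -27; so t_5 = 26.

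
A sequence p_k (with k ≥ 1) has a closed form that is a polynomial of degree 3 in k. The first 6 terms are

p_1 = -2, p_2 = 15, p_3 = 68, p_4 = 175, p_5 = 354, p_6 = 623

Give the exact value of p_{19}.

20500

1st diffs: 17, 53, 107, 179, 269.
2nd diffs: 36, 54, 72, 90.
3rd diffs: 18, 18, 18 (constant).
Newton forward-difference form: p_k = -2 + 17·C(k-1,1) + 36·C(k-1,2) + 18·C(k-1,3).
At k = 19: k-1 = 18, so p_{19} = -2 + 306 + 5508 + 14688 = 20500.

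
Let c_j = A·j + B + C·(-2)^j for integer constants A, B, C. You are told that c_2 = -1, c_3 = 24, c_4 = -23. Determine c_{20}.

-2097127

The three given values yield: 2A + B + 4C = -1; 3A + B - 8C = 24; 4A + B + 16C = -23.
Subtracting the first from the second: A - 12C = 25.
Subtracting the second from the third: A + 24C = -47.
Solving: C = -2, A = 1, then B = 5.
So c_j = 1·j + 5 + (-2)·(-2)^j; at j=20 this is -2097127.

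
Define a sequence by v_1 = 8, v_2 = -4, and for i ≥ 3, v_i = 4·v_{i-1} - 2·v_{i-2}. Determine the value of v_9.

Iterate the recurrence:
v_3 = -32; v_4 = -120; v_5 = -416; v_6 = -1424; v_7 = -4864; v_8 = -16608; v_9 = -56704.

-56704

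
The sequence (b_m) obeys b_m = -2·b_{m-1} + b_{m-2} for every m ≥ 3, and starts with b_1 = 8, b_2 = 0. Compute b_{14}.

b_3 = 8, b_4 = -16, b_5 = 40, …, b_{11} = 7880, b_{12} = -19024, b_{13} = 45928, b_{14} = -110880.

-110880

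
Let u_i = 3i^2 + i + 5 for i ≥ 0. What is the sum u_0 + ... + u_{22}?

11753

Over i = 0..22: Σi = 253, Σi² = 3795.
Total = (3)·3795 + (1)·253 + (5)·23 = 11753.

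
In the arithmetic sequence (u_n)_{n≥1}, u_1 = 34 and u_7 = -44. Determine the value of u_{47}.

Common difference d = (-44 - 34) / (7 - 1) = -13.
u_n = 34 + (n - 1)·(-13).
u_{47} = 34 + 46·(-13) = -564.

-564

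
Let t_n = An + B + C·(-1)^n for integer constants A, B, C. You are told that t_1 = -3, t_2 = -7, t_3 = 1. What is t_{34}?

57

Write the equations: A + B - C = -3; 2A + B + C = -7; 3A + B - C = 1.
Subtracting the first from the second: A + 2C = -4.
Subtracting the second from the third: A - 2C = 8.
Solving: C = -3, A = 2, then B = -8.
Hence t_{34} = 2·34 + (-8) + (-3)·1 = 57.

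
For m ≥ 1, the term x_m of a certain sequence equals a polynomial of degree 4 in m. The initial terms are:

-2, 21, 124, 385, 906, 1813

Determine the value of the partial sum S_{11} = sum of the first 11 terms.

51271

1st diffs: 23, 103, 261, 521, 907.
2nd diffs: 80, 158, 260, 386.
3rd diffs: 78, 102, 126.
4th diffs: 24, 24 (constant).
So x_m = m^4 + 3m^3 - 3m^2 - 4m + 1.
Continuing: …, 3256, 5409, 8470, 12661, …, x_{11} = 18228.
Summing m = 1..11 (11 terms) gives 51271.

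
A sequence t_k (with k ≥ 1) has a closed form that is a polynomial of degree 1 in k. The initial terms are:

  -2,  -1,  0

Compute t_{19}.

1st diffs: 1, 1 (constant).
So t_k = k - 3.
Evaluating at k = 19 gives t_{19} = 16.

16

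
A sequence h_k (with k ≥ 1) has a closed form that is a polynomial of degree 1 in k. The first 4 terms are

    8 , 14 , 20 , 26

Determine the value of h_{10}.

62

1st diffs: 6, 6, 6 (constant).
So h_k = 6k + 2.
Evaluating at k = 10 gives h_{10} = 62.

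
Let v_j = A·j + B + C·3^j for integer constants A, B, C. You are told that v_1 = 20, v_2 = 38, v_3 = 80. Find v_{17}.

258280436

At j = 1, 2, 3: A + B + 3C = 20; 2A + B + 9C = 38; 3A + B + 27C = 80.
Subtracting the first from the second: A + 6C = 18.
Subtracting the second from the third: A + 18C = 42.
Solving: C = 2, A = 6, then B = 8.
Therefore v_{17} = 102 + 8 + 2·129140163 = 258280436.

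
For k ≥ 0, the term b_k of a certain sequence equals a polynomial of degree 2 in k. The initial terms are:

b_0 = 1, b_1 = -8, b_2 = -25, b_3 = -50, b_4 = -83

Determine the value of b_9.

1st diffs: -9, -17, -25, -33.
2nd diffs: -8, -8, -8 (constant).
Newton forward-difference form: b_k = 1 + (-9)·C(k,1) + (-8)·C(k,2).
At k = 9: k = 9, so b_9 = 1 - 81 - 288 = -368.

-368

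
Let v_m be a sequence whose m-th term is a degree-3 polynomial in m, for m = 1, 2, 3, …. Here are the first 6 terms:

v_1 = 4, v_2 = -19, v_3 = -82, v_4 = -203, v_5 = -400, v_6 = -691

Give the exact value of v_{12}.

-5419

1st diffs: -23, -63, -121, -197, -291.
2nd diffs: -40, -58, -76, -94.
3rd diffs: -18, -18, -18 (constant).
Newton forward-difference form: v_m = 4 + (-23)·C(m-1,1) + (-40)·C(m-1,2) + (-18)·C(m-1,3).
At m = 12: m-1 = 11, so v_{12} = 4 - 253 - 2200 - 2970 = -5419.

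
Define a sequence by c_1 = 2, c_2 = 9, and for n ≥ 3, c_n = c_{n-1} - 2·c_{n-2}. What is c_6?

3

c_3 = 5, c_4 = -13, c_5 = -23, c_6 = 3.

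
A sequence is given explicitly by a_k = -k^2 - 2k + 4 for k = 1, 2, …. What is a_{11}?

-139

a_{11} = -1·11^2 - 2·11 + 4 = -139.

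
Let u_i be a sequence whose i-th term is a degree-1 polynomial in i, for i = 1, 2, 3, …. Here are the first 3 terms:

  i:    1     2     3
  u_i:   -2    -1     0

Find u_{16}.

13

1st diffs: 1, 1 (constant).
So u_i = i - 3.
Evaluating at i = 16 gives u_{16} = 13.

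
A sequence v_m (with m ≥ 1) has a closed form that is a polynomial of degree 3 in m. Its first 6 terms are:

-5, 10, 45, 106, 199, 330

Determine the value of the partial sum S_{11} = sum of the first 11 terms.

6050

1st diffs: 15, 35, 61, 93, 131.
2nd diffs: 20, 26, 32, 38.
3rd diffs: 6, 6, 6 (constant).
Newton forward-difference form: v_m = -5 + 15·C(m-1,1) + 20·C(m-1,2) + 6·C(m-1,3).
Continuing: …, 505, 730, 1011, 1354, …, v_{11} = 1765.
Summing m = 1..11 (11 terms) gives 6050.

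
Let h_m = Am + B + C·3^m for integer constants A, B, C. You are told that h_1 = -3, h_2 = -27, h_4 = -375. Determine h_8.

-32751

At m = 1, 2, 4: A + B + 3C = -3; 2A + B + 9C = -27; 4A + B + 81C = -375.
Subtracting the first from the second: A + 6C = -24.
Subtracting the second from the third: 2A + 72C = -348.
Solving: C = -5, A = 6, then B = 6.
So h_m = 6·m + 6 + (-5)·3^m; at m=8 this is -32751.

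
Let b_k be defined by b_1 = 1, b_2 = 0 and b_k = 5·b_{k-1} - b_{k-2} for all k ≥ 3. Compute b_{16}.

-733199285

b_3 = -1; b_4 = -5; b_5 = -24; …; b_{13} = -6665999; b_{14} = -31938720; b_{15} = -153027601; b_{16} = -733199285.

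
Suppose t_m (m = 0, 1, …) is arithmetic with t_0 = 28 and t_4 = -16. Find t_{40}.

Common difference d = (-16 - 28) / (4 - 0) = -11.
t_m = 28 + (m - 0)·(-11).
t_{40} = 28 + 40·(-11) = -412.

-412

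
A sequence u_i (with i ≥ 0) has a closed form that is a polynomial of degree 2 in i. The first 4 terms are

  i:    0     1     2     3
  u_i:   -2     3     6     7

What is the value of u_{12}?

1st diffs: 5, 3, 1.
2nd diffs: -2, -2 (constant).
Newton forward-difference form: u_i = -2 + 5·C(i,1) + (-2)·C(i,2).
At i = 12: i = 12, so u_{12} = -2 + 60 - 132 = -74.

-74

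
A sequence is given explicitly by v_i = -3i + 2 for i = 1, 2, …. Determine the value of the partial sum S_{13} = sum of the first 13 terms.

-247

Over i = 1..13: Σi = 91.
Total = (-3)·91 + (2)·13 = -247.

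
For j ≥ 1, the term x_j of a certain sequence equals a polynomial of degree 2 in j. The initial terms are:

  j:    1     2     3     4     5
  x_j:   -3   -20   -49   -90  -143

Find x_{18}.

-1924

1st diffs: -17, -29, -41, -53.
2nd diffs: -12, -12, -12 (constant).
So x_j = -6j^2 + j + 2.
Evaluating at j = 18 gives x_{18} = -1924.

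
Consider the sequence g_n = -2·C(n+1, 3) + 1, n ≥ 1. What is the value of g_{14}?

-909

C(15, 3) = 455, so g_{14} = -909.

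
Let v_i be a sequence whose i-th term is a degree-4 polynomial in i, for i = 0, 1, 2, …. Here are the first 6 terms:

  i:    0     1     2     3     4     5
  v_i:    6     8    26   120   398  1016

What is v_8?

1st diffs: 2, 18, 94, 278, 618.
2nd diffs: 16, 76, 184, 340.
3rd diffs: 60, 108, 156.
4th diffs: 48, 48 (constant).
So v_i = 2i^4 - 2i^3 + 2i + 6.
Evaluating at i = 8 gives v_8 = 7190.

7190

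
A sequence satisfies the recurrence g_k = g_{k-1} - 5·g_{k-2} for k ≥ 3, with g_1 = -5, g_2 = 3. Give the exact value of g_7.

Iterate the recurrence:
g_3 = 28, g_4 = 13, g_5 = -127, g_6 = -192, g_7 = 443.

443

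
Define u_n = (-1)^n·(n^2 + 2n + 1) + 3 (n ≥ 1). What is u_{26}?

732

(-1)^26 = 1; n^2 + 2n + 1 at n=26 is 729; so u_{26} = 732.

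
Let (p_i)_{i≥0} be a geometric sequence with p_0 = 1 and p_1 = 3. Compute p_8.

6561

Common ratio r = 3.
p_i = 1·3^(i-0).
p_8 = 1·3^8 = 6561.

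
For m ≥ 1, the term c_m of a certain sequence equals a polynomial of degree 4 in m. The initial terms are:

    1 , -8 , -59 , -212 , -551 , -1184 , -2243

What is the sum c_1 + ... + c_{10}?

-24083

1st diffs: -9, -51, -153, -339, -633, -1059.
2nd diffs: -42, -102, -186, -294, -426.
3rd diffs: -60, -84, -108, -132.
4th diffs: -24, -24, -24 (constant).
Newton forward-difference form: c_m = 1 + (-9)·C(m-1,1) + (-42)·C(m-1,2) + (-60)·C(m-1,3) + (-24)·C(m-1,4).
Continuing: -3884, -6287, -9656.
Summing m = 1..10 (10 terms) gives -24083.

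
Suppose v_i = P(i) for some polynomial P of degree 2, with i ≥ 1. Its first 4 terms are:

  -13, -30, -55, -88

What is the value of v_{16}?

1st diffs: -17, -25, -33.
2nd diffs: -8, -8 (constant).
Newton forward-difference form: v_i = -13 + (-17)·C(i-1,1) + (-8)·C(i-1,2).
At i = 16: i-1 = 15, so v_{16} = -13 - 255 - 840 = -1108.

-1108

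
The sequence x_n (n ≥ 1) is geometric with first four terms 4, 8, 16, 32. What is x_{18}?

Common ratio r = 2.
x_n = 4·2^(n-1).
x_{18} = 4·2^17 = 524288.

524288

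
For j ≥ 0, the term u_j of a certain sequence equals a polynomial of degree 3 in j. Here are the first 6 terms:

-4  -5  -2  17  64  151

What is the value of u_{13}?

3727

1st diffs: -1, 3, 19, 47, 87.
2nd diffs: 4, 16, 28, 40.
3rd diffs: 12, 12, 12 (constant).
Newton forward-difference form: u_j = -4 + (-1)·C(j,1) + 4·C(j,2) + 12·C(j,3).
At j = 13: j = 13, so u_{13} = -4 - 13 + 312 + 3432 = 3727.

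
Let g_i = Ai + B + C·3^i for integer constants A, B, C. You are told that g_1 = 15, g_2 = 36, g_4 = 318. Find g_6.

Write the equations: A + B + 3C = 15; 2A + B + 9C = 36; 4A + B + 81C = 318.
Subtracting the first from the second: A + 6C = 21.
Subtracting the second from the third: 2A + 72C = 282.
Solving: C = 4, A = -3, then B = 6.
So g_i = -3·i + 6 + 4·3^i; at i=6 this is 2904.

2904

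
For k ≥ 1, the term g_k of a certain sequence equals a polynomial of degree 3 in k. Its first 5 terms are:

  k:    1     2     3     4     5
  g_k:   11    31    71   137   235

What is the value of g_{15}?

4295

1st diffs: 20, 40, 66, 98.
2nd diffs: 20, 26, 32.
3rd diffs: 6, 6 (constant).
Newton forward-difference form: g_k = 11 + 20·C(k-1,1) + 20·C(k-1,2) + 6·C(k-1,3).
At k = 15: k-1 = 14, so g_{15} = 11 + 280 + 1820 + 2184 = 4295.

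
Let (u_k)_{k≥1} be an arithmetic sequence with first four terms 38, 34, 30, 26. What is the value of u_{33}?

-90

Common difference d = -4.
u_k = 38 + (k - 1)·(-4).
u_{33} = 38 + 32·(-4) = -90.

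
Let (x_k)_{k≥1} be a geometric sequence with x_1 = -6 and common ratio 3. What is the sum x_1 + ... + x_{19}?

x_k = (-6)·3^(k-1).
S = (-6)·(3^19 - 1)/(3 - 1) = (-6)·(1162261467 - 1)/(2) = -3486784398.

-3486784398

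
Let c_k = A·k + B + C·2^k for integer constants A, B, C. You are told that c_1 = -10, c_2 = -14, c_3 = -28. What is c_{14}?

-81842

Write the equations: A + B + 2C = -10; 2A + B + 4C = -14; 3A + B + 8C = -28.
Subtracting the first from the second: A + 2C = -4.
Subtracting the second from the third: A + 4C = -14.
Solving: C = -5, A = 6, then B = -6.
Hence c_{14} = 6·14 + (-6) + (-5)·16384 = -81842.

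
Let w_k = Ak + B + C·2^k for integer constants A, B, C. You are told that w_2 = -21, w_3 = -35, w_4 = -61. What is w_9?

-1559

The three given values yield: 2A + B + 4C = -21; 3A + B + 8C = -35; 4A + B + 16C = -61.
Subtracting the first from the second: A + 4C = -14.
Subtracting the second from the third: A + 8C = -26.
Solving: C = -3, A = -2, then B = -5.
Hence w_9 = -2·9 + (-5) + (-3)·512 = -1559.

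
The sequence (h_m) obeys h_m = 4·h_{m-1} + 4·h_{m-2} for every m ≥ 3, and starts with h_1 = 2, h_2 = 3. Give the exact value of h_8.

50368

h_3 = 20, h_4 = 92, h_5 = 448, h_6 = 2160, h_7 = 10432, h_8 = 50368.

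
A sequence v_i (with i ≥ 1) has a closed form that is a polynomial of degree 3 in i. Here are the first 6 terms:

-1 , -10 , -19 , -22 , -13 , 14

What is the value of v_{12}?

890

1st diffs: -9, -9, -3, 9, 27.
2nd diffs: 0, 6, 12, 18.
3rd diffs: 6, 6, 6 (constant).
Newton forward-difference form: v_i = -1 + (-9)·C(i-1,1) + 6·C(i-1,3).
At i = 12: i-1 = 11, so v_{12} = -1 - 99 + 990 = 890.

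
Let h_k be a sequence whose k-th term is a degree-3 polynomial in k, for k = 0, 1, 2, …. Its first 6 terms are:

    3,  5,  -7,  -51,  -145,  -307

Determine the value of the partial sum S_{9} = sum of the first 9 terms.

1st diffs: 2, -12, -44, -94, -162.
2nd diffs: -14, -32, -50, -68.
3rd diffs: -18, -18, -18 (constant).
So h_k = -3k^3 + 2k^2 + 3k + 3.
Continuing: -555, -907, -1381.
Summing k = 0..8 (9 terms) gives -3345.

-3345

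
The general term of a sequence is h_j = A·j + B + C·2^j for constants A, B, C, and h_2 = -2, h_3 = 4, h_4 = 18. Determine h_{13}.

At j = 2, 3, 4: 2A + B + 4C = -2; 3A + B + 8C = 4; 4A + B + 16C = 18.
Subtracting the first from the second: A + 4C = 6.
Subtracting the second from the third: A + 8C = 14.
Solving: C = 2, A = -2, then B = -6.
Therefore h_{13} = -26 + (-6) + 2·8192 = 16352.

16352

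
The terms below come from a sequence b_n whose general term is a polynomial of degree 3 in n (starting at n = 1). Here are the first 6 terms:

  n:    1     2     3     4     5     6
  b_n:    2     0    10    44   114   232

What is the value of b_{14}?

4344

1st diffs: -2, 10, 34, 70, 118.
2nd diffs: 12, 24, 36, 48.
3rd diffs: 12, 12, 12 (constant).
So b_n = 2n^3 - 6n^2 + 2n + 4.
Evaluating at n = 14 gives b_{14} = 4344.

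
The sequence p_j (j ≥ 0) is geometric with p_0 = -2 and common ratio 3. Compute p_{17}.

p_j = (-2)·3^(j-0).
p_{17} = (-2)·3^17 = -258280326.

-258280326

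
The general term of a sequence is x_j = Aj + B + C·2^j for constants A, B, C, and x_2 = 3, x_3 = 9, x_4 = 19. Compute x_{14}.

The three given values yield: 2A + B + 4C = 3; 3A + B + 8C = 9; 4A + B + 16C = 19.
Subtracting the first from the second: A + 4C = 6.
Subtracting the second from the third: A + 8C = 10.
Solving: C = 1, A = 2, then B = -5.
Hence x_{14} = 2·14 + (-5) + 1·16384 = 16407.

16407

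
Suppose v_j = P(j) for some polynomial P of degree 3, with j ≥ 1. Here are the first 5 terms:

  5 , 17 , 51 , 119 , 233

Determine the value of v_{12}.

3327

1st diffs: 12, 34, 68, 114.
2nd diffs: 22, 34, 46.
3rd diffs: 12, 12 (constant).
Newton forward-difference form: v_j = 5 + 12·C(j-1,1) + 22·C(j-1,2) + 12·C(j-1,3).
At j = 12: j-1 = 11, so v_{12} = 5 + 132 + 1210 + 1980 = 3327.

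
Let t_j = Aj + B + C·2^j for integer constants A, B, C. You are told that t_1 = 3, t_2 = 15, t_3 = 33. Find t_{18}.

Write the equations: A + B + 2C = 3; 2A + B + 4C = 15; 3A + B + 8C = 33.
Subtracting the first from the second: A + 2C = 12.
Subtracting the second from the third: A + 4C = 18.
Solving: C = 3, A = 6, then B = -9.
Hence t_{18} = 6·18 + (-9) + 3·262144 = 786531.

786531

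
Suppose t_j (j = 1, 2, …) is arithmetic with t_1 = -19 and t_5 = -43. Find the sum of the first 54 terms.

-9612

Common difference d = (-43 - (-19)) / (5 - 1) = -6.
t_j = -19 + (j - 1)·(-6).
t_{54} = -337; S = 54·(-19 + (-337))/2 = -9612.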